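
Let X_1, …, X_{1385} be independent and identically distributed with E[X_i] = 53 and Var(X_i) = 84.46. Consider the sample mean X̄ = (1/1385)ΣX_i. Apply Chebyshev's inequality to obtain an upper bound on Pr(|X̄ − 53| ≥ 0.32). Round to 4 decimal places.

0.5955

Var(X̄) = Var(X_i)/n = 84.46/1385 = 0.060982.
Chebyshev: Pr(|X̄ − 53| ≥ 0.32) ≤ Var(X̄)/(0.32)² = 84.46/(1385·0.32²) = 0.5955.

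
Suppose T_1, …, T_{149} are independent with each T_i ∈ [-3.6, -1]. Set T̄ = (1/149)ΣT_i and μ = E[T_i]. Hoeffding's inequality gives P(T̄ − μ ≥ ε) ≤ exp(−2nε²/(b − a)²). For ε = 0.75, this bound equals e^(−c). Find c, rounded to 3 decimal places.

24.797

c = 2nε²/(b − a)² = 2·149·0.75² / 2.6² = 24.7966.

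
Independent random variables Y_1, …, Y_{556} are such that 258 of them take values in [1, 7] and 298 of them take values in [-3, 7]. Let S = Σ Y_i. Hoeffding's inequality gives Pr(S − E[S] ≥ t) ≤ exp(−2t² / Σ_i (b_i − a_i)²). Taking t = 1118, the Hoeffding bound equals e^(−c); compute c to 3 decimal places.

63.954

Σ(b_i − a_i)² = 258·6² + 298·10² = 39088.
c = 2t² / 39088 = 2·1118² / 39088 = 63.9544.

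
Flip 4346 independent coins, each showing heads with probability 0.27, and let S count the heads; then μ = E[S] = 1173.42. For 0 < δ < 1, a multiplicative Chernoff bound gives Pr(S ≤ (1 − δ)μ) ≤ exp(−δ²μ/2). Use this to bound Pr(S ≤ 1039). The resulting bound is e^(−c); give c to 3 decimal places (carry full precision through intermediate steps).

7.699

Write 1039 = (1 − δ)μ, so δ = 1 − 1039/1173.42 = 0.114554…
Then the exponent is δ²μ/2 = (μ − 1039)²/(2μ) = 7.699177.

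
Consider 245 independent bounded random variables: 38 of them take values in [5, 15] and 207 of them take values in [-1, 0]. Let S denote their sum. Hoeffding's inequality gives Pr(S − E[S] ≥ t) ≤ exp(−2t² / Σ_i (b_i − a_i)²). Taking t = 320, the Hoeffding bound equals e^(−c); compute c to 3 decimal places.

51.111

Σ(b_i − a_i)² = 38·10² + 207·1² = 4007.
c = 2t² / 4007 = 2·320² / 4007 = 51.1106.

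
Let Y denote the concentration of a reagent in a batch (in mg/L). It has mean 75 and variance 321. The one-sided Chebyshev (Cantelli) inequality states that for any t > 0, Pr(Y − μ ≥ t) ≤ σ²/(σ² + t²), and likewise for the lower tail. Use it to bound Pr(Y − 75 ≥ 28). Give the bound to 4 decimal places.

Here σ² = 321 and t = 28, so σ² + t² = 1105.
Cantelli's bound: 321/1105 = 0.2905.

0.2905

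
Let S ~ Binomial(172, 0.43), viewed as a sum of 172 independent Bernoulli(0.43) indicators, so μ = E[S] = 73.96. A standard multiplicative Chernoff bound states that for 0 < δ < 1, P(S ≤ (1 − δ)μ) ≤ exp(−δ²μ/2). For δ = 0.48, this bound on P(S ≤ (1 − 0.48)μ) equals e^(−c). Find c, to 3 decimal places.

8.520

c = δ²μ/2 = 0.48²·73.96/2 = 8.5202.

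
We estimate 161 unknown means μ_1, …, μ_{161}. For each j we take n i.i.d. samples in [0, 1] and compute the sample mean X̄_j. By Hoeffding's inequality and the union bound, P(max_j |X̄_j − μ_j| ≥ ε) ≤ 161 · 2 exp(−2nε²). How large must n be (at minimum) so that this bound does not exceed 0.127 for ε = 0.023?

7409

Need 2·161·exp(−2nε²) ≤ 0.127, i.e. exp(−2nε²) ≤ 0.127/322.
So 2nε² ≥ ln(322/0.127) = 7.838120.
Hence n ≥ 7.838120/(2·0.023²) = 7408.431.
The smallest integer n is 7409.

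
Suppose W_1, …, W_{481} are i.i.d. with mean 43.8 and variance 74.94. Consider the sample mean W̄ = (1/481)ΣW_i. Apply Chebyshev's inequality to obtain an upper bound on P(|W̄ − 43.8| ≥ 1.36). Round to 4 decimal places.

Var(W̄) = Var(W_i)/n = 74.94/481 = 0.1558.
Chebyshev: P(|W̄ − 43.8| ≥ 1.36) ≤ Var(W̄)/(1.36)² = 74.94/(481·1.36²) = 0.0842.

0.0842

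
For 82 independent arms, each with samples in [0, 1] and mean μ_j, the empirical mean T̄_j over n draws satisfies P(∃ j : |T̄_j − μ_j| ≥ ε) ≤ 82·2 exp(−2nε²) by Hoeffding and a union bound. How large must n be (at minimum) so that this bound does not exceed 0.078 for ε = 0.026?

5659

Need 2·82·exp(−2nε²) ≤ 0.078, i.e. exp(−2nε²) ≤ 0.078/164.
So 2nε² ≥ ln(164/0.078) = 7.650913.
Hence n ≥ 7.650913/(2·0.026²) = 5658.959.
The smallest integer n is 5659.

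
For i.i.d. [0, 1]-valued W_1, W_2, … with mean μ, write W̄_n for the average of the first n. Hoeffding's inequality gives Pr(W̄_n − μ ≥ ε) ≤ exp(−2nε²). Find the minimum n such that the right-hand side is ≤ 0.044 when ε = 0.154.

66

Require exp(−2nε²) ≤ 0.044, i.e. 2nε² ≥ ln(1/0.044) = 3.123566.
So n ≥ 3.123566 / (2·0.154²) = 65.854.
The smallest integer n is 66.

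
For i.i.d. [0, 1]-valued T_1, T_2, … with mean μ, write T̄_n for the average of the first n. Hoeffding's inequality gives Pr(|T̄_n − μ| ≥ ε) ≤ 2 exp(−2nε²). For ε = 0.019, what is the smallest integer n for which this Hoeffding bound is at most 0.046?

5225

Require 2·exp(−2nε²) ≤ 0.046, i.e. 2nε² ≥ ln(2/0.046) = 3.772261.
So n ≥ 3.772261 / (2·0.019²) = 5224.738.
The smallest integer n is 5225.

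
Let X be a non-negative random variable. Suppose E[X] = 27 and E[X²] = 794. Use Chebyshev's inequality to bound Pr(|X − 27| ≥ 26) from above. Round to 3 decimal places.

0.096

Var(X) = E[X²] − (E[X])² = 794 − 729 = 65.
Chebyshev's inequality: Pr(|X − μ| ≥ t) ≤ Var(X)/t² = 65/676 = 0.0962.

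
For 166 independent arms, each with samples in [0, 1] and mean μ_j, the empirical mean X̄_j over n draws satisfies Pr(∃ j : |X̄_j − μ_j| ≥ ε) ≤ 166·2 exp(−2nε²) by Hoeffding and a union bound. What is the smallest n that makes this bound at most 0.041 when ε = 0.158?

181

Need 2·166·exp(−2nε²) ≤ 0.041, i.e. exp(−2nε²) ≤ 0.041/332.
So 2nε² ≥ ln(332/0.041) = 8.999318.
Hence n ≥ 8.999318/(2·0.158²) = 180.246.
The smallest integer n is 181.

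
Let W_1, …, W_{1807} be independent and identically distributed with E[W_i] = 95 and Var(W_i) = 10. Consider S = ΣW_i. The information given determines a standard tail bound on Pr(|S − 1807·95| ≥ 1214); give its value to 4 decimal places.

With mean and variance of each term known, Chebyshev's inequality bounds the deviation of the sum (or sample mean).
Var(S) = n·Var(W_i) = 1807·10 = 18070.
Chebyshev: Pr(|S − 1807·95| ≥ 1214) ≤ Var(S)/1214² = 18070/1473796 = 0.0123.

0.0123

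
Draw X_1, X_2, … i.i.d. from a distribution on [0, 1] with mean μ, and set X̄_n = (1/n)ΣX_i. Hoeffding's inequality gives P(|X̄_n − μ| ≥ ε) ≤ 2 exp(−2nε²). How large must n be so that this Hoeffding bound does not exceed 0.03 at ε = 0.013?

12426

Require 2·exp(−2nε²) ≤ 0.03, i.e. 2nε² ≥ ln(2/0.03) = 4.199705.
So n ≥ 4.199705 / (2·0.013²) = 12425.163.
The smallest integer n is 12426.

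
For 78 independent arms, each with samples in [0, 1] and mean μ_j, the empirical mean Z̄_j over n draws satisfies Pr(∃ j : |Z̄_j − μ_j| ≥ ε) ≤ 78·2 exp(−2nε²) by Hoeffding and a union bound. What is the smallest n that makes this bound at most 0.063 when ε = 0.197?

Need 2·78·exp(−2nε²) ≤ 0.063, i.e. exp(−2nε²) ≤ 0.063/156.
So 2nε² ≥ ln(156/0.063) = 7.814477.
Hence n ≥ 7.814477/(2·0.197²) = 100.679.
The smallest integer n is 101.

101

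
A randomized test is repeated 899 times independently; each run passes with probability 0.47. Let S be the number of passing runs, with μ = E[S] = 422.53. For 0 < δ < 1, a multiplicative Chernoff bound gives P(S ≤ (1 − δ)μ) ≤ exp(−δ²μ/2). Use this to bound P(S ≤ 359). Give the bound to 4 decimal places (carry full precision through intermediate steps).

Write 359 = (1 − δ)μ, so δ = 1 − 359/422.53 = 0.1503562…
Then the exponent is δ²μ/2 = (μ − 359)²/(2μ) = 4.776064.
Bound = exp(−4.776064) = 0.00843.

0.0084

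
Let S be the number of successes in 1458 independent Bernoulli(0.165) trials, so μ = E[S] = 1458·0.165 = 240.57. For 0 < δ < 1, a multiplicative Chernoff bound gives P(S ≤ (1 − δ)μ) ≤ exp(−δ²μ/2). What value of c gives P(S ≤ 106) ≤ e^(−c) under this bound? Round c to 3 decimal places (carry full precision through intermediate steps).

Write 106 = (1 − δ)μ, so δ = 1 − 106/240.57 = 0.5593798…
Then the exponent is δ²μ/2 = (μ − 106)²/(2μ) = 37.637870.

37.638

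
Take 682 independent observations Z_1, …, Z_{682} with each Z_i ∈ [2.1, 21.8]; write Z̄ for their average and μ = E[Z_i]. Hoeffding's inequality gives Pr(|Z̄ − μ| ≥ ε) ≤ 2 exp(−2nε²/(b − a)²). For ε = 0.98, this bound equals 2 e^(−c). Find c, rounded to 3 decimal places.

3.375

c = 2nε²/(b − a)² = 2·682·0.98² / 19.7² = 3.3755.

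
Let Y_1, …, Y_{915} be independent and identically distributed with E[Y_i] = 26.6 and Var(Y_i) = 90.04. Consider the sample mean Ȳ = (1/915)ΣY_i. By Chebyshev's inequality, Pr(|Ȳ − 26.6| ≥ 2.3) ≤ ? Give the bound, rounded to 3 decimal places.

0.019

Var(Ȳ) = Var(Y_i)/n = 90.04/915 = 0.098404.
Chebyshev: Pr(|Ȳ − 26.6| ≥ 2.3) ≤ Var(Ȳ)/(2.3)² = 90.04/(915·2.3²) = 0.0186.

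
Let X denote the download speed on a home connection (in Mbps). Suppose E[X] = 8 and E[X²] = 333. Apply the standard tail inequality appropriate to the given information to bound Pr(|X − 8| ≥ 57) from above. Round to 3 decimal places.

0.083

The first two moments determine the variance, so Chebyshev's inequality is the sharpest standard bound available.
Var(X) = E[X²] − (E[X])² = 333 − 64 = 269.
Chebyshev's inequality: Pr(|X − μ| ≥ t) ≤ Var(X)/t² = 269/3249 = 0.0828.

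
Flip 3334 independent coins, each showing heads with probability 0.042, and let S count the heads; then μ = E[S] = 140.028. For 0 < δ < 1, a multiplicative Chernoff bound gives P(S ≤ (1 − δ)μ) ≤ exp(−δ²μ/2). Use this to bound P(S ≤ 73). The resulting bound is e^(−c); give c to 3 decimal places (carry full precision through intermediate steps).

Write 73 = (1 − δ)μ, so δ = 1 − 73/140.028 = 0.4786757…
Then the exponent is δ²μ/2 = (μ − 73)²/(2μ) = 16.042337.

16.042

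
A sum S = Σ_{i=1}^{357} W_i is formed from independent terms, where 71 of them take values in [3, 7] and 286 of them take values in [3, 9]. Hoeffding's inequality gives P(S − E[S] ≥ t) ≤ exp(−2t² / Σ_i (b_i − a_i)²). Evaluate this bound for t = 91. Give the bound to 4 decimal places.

0.2349

Σ(b_i − a_i)² = 71·4² + 286·6² = 11432.
Exponent = 2·91² / 11432 = 1.44874.
Bound = exp(−1.44874) = 0.23487.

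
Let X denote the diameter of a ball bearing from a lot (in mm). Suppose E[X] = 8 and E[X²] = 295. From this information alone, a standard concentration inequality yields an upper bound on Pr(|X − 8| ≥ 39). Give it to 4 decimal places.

0.1519

The first two moments determine the variance, so Chebyshev's inequality is the sharpest standard bound available.
Var(X) = E[X²] − (E[X])² = 295 − 64 = 231.
Chebyshev's inequality: Pr(|X − μ| ≥ t) ≤ Var(X)/t² = 231/1521 = 0.1519.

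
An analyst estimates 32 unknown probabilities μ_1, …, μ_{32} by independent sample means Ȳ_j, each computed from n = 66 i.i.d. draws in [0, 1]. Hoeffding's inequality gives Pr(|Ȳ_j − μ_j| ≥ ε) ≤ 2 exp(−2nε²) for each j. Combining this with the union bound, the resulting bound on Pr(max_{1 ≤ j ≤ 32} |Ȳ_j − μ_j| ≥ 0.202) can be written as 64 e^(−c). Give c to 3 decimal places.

5.386

Union bound over the 32 events: Pr(max_{1 ≤ j ≤ 32} |Ȳ_j − μ_j| ≥ 0.202) ≤ 32·2·exp(−2nε²) = 64 exp(−2·66·0.202²).
So c = 2·66·0.202² = 5.3861.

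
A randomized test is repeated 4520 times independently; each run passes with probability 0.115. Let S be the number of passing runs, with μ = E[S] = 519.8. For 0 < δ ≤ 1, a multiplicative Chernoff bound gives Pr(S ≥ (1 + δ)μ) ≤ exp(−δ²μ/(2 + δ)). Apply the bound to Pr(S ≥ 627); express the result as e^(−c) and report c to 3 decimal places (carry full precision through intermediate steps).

Write 627 = (1 + δ)μ, so δ = 627/519.8 − 1 = 0.2062332…
Then the exponent is δ²μ/(2 + δ) = (627 − μ)² / (μ·(2 + δ)) = 10.020788.

10.021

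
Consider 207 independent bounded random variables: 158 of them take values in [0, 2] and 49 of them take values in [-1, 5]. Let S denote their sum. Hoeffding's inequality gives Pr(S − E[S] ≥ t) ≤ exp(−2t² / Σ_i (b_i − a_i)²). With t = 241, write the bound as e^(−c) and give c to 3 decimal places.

48.482

Σ(b_i − a_i)² = 158·2² + 49·6² = 2396.
c = 2t² / 2396 = 2·241² / 2396 = 48.4816.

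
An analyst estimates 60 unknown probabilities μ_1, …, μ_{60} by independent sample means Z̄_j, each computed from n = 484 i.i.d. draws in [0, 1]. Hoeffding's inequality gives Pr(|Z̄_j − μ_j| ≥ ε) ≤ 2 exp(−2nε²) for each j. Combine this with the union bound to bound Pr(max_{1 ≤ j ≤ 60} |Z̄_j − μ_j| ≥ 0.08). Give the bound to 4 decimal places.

Per-experiment Hoeffding bound: 2·exp(−2·484·0.08²) = 2·exp(−6.19520) = 0.0040784.
Union bound over 60 events: 60·0.0040784 = 0.24470.

0.2447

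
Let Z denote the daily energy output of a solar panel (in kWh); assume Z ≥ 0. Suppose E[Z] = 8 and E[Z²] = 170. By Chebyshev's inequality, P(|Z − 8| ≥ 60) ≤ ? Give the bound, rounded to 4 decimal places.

Var(Z) = E[Z²] − (E[Z])² = 170 − 64 = 106.
Chebyshev's inequality: P(|Z − μ| ≥ t) ≤ Var(Z)/t² = 106/3600 = 0.0294.

0.0294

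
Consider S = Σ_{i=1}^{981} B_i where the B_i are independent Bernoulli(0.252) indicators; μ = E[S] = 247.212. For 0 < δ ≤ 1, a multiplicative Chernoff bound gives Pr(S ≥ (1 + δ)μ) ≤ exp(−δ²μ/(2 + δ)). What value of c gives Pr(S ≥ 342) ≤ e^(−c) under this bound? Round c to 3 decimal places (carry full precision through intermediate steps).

Write 342 = (1 + δ)μ, so δ = 342/247.212 − 1 = 0.383428…
Then the exponent is δ²μ/(2 + δ) = (342 − μ)² / (μ·(2 + δ)) = 15.248781.

15.249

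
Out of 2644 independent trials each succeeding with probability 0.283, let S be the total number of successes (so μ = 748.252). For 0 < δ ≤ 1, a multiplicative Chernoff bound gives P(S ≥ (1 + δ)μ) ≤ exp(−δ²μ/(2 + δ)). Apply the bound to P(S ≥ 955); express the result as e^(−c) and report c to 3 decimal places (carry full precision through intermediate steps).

Write 955 = (1 + δ)μ, so δ = 955/748.252 − 1 = 0.276308…
Then the exponent is δ²μ/(2 + δ) = (955 − μ)² / (μ·(2 + δ)) = 25.095955.

25.096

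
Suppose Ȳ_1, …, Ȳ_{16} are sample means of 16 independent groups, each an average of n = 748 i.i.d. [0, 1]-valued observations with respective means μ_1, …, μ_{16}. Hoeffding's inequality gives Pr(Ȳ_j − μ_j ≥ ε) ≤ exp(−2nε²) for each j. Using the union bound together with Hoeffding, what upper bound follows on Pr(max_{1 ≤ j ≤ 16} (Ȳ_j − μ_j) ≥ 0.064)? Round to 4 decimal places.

Per-experiment Hoeffding bound: exp(−2·748·0.064²) = exp(−6.12762) = 0.0021818.
Union bound over 16 events: 16·0.0021818 = 0.03491.

0.0349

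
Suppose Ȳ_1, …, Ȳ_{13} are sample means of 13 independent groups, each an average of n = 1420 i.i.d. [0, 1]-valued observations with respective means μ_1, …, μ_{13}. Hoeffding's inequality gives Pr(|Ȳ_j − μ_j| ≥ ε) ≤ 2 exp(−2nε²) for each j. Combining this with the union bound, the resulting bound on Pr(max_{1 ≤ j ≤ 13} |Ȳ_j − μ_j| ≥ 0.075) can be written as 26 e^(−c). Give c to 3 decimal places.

15.975

Union bound over the 13 events: Pr(max_{1 ≤ j ≤ 13} |Ȳ_j − μ_j| ≥ 0.075) ≤ 13·2·exp(−2nε²) = 26 exp(−2·1420·0.075²).
So c = 2·1420·0.075² = 15.9750.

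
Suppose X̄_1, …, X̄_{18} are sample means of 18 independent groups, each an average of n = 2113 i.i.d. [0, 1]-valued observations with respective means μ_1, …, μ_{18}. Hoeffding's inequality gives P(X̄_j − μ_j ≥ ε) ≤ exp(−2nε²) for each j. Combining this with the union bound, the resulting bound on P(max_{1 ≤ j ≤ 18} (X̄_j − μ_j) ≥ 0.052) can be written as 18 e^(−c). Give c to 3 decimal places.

11.427

Union bound over the 18 events: P(max_{1 ≤ j ≤ 18} (X̄_j − μ_j) ≥ 0.052) ≤ 18·exp(−2nε²) = 18 exp(−2·2113·0.052²).
So c = 2·2113·0.052² = 11.4271.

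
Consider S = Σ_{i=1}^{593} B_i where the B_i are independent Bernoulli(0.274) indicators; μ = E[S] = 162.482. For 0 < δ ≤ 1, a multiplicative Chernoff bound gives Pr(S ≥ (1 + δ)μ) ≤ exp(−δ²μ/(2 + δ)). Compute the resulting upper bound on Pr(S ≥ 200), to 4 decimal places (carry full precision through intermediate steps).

Write 200 = (1 + δ)μ, so δ = 200/162.482 − 1 = 0.2309056…
Then the exponent is δ²μ/(2 + δ) = (200 − μ)² / (μ·(2 + δ)) = 3.883228.
Bound = exp(−3.883228) = 0.02058.

0.0206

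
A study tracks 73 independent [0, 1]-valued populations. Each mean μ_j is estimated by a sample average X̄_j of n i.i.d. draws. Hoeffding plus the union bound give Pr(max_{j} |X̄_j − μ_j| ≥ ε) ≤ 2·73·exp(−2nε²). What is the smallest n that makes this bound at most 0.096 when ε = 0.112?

293

Need 2·73·exp(−2nε²) ≤ 0.096, i.e. exp(−2nε²) ≤ 0.096/146.
So 2nε² ≥ ln(146/0.096) = 7.327014.
Hence n ≥ 7.327014/(2·0.112²) = 292.053.
The smallest integer n is 293.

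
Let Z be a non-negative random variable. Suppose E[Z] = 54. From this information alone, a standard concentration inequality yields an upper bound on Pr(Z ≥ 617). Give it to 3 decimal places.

0.088

Only the mean of a non-negative variable is known, so Markov's inequality is the applicable tail bound.
Markov's inequality: for a non-negative random variable, Pr(Z ≥ a) ≤ E[Z]/a.
Here E[Z] = 54 and a = 617, so the bound is 54/617 = 0.0875.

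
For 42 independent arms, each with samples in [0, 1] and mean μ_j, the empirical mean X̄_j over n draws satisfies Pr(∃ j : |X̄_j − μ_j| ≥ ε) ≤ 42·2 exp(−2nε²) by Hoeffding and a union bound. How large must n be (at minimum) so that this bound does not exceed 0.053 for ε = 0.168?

Need 2·42·exp(−2nε²) ≤ 0.053, i.e. exp(−2nε²) ≤ 0.053/84.
So 2nε² ≥ ln(84/0.053) = 7.368280.
Hence n ≥ 7.368280/(2·0.168²) = 130.532.
The smallest integer n is 131.

131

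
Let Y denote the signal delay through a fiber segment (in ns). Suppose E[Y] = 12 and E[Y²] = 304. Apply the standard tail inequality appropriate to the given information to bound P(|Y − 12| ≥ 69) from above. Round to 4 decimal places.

The first two moments determine the variance, so Chebyshev's inequality is the sharpest standard bound available.
Var(Y) = E[Y²] − (E[Y])² = 304 − 144 = 160.
Chebyshev's inequality: P(|Y − μ| ≥ t) ≤ Var(Y)/t² = 160/4761 = 0.0336.

0.0336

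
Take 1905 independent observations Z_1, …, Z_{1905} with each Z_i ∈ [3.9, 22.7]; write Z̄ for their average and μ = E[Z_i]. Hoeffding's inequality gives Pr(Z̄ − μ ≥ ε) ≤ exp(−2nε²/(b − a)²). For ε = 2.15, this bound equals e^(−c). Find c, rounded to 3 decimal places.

c = 2nε²/(b − a)² = 2·1905·2.15² / 18.8² = 49.8295.

49.829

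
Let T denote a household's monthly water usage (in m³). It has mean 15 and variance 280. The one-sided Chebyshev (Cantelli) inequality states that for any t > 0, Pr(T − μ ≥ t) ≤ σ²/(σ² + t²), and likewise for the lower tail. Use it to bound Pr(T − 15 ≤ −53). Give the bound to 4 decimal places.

Here σ² = 280 and t = 53, so σ² + t² = 3089.
Cantelli's bound: 280/3089 = 0.0906.

0.0906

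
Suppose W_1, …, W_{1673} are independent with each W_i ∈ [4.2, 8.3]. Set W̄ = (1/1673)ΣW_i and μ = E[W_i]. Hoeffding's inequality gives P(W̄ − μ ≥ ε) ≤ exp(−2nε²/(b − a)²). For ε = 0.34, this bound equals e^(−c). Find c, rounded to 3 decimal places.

23.010

c = 2nε²/(b − a)² = 2·1673·0.34² / 4.1² = 23.0100.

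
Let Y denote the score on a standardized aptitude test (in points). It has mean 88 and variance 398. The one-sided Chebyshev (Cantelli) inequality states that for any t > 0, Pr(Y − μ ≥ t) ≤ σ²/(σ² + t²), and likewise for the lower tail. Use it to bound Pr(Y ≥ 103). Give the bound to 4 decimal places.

0.6388

Here σ² = 398 and t = 15, so σ² + t² = 623.
Cantelli's bound: 398/623 = 0.6388.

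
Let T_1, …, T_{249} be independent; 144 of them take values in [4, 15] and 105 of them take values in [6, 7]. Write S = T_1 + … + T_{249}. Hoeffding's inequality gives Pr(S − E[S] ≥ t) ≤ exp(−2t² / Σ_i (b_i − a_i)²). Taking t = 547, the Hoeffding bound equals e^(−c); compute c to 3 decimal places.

34.139

Σ(b_i − a_i)² = 144·11² + 105·1² = 17529.
c = 2t² / 17529 = 2·547² / 17529 = 34.1387.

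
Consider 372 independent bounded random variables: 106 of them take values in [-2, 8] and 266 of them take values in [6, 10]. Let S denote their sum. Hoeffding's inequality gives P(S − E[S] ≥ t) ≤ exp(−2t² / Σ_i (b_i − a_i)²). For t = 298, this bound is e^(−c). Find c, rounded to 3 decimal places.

Σ(b_i − a_i)² = 106·10² + 266·4² = 14856.
c = 2t² / 14856 = 2·298² / 14856 = 11.9553.

11.955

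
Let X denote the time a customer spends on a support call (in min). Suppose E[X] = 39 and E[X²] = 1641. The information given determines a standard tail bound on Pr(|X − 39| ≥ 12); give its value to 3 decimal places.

0.833

The first two moments determine the variance, so Chebyshev's inequality is the sharpest standard bound available.
Var(X) = E[X²] − (E[X])² = 1641 − 1521 = 120.
Chebyshev's inequality: Pr(|X − μ| ≥ t) ≤ Var(X)/t² = 120/144 = 0.8333.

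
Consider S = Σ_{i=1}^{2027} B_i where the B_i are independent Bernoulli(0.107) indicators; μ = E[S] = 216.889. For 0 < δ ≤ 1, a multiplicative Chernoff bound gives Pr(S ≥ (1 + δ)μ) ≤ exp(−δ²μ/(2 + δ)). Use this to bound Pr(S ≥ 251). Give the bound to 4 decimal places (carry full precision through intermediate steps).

0.0832

Write 251 = (1 + δ)μ, so δ = 251/216.889 − 1 = 0.157274…
Then the exponent is δ²μ/(2 + δ) = (251 − μ)² / (μ·(2 + δ)) = 2.486830.
Bound = exp(−2.486830) = 0.08317.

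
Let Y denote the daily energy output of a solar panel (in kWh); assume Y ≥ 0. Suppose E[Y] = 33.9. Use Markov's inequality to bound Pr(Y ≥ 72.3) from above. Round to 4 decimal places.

Markov's inequality: for a non-negative random variable, Pr(Y ≥ a) ≤ E[Y]/a.
Here E[Y] = 33.9 and a = 72.3, so the bound is 33.9/72.3 = 0.4689.

0.4689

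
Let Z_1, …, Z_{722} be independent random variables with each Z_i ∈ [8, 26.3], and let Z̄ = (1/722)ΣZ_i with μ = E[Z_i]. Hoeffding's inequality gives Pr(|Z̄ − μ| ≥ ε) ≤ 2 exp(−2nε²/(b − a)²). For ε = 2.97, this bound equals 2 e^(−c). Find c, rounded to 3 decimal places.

38.035

c = 2nε²/(b − a)² = 2·722·2.97² / 18.3² = 38.0345.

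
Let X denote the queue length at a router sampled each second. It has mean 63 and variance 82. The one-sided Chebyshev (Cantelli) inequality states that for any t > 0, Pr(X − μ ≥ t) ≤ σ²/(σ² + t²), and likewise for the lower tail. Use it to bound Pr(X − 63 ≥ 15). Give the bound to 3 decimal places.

Here σ² = 82 and t = 15, so σ² + t² = 307.
Cantelli's bound: 82/307 = 0.2671.

0.267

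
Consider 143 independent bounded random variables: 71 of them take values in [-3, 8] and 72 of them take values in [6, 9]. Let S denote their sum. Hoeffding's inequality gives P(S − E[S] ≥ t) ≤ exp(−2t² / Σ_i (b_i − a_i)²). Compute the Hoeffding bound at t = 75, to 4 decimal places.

0.2959

Σ(b_i − a_i)² = 71·11² + 72·3² = 9239.
Exponent = 2·75² / 9239 = 1.21766.
Bound = exp(−1.21766) = 0.29592.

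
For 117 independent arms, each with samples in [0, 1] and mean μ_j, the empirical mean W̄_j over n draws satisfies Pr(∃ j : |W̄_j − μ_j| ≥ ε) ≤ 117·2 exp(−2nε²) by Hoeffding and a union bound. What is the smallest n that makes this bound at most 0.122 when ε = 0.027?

5185

Need 2·117·exp(−2nε²) ≤ 0.122, i.e. exp(−2nε²) ≤ 0.122/234.
So 2nε² ≥ ln(234/0.122) = 7.559055.
Hence n ≥ 7.559055/(2·0.027²) = 5184.537.
The smallest integer n is 5185.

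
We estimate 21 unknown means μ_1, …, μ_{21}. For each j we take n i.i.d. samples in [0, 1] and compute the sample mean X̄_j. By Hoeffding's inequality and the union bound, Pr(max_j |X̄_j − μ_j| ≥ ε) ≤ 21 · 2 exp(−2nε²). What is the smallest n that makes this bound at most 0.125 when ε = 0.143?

143

Need 2·21·exp(−2nε²) ≤ 0.125, i.e. exp(−2nε²) ≤ 0.125/42.
So 2nε² ≥ ln(42/0.125) = 5.817111.
Hence n ≥ 5.817111/(2·0.143²) = 142.235.
The smallest integer n is 143.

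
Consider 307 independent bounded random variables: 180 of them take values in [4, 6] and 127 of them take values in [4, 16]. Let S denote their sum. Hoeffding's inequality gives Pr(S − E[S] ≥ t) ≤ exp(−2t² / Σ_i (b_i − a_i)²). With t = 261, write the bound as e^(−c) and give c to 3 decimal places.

7.168

Σ(b_i − a_i)² = 180·2² + 127·12² = 19008.
c = 2t² / 19008 = 2·261² / 19008 = 7.1676.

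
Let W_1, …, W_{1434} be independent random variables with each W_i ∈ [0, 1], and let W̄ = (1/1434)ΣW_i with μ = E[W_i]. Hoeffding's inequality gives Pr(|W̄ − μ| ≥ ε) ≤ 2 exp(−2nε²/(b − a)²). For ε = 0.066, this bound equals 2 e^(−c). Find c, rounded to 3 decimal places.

12.493

c = 2nε²/(b − a)² = 2·1434·0.066² / 1² = 12.4930.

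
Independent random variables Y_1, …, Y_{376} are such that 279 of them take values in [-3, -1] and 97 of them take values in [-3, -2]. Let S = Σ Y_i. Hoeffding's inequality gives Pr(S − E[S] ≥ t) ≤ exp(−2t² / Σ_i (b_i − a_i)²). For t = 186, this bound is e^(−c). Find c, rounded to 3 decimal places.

57.042

Σ(b_i − a_i)² = 279·2² + 97·1² = 1213.
c = 2t² / 1213 = 2·186² / 1213 = 57.0420.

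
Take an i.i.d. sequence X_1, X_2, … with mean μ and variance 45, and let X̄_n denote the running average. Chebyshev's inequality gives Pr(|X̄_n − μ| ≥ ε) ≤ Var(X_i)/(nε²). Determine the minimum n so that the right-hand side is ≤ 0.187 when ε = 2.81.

Require 45/(n·2.81²) ≤ 0.187, i.e. n ≥ 45/(0.187·2.81²) = 30.476.
The smallest integer n is 31.

31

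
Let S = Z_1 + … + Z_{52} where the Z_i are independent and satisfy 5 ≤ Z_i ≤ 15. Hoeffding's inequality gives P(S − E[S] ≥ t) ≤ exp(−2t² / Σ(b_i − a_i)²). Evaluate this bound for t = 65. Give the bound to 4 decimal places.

Σ(b_i − a_i)² = 52·(10)² = 5200.
Exponent = 2·65²/5200 = 1.6250.
Bound = exp(−1.6250) = 0.19691.

0.1969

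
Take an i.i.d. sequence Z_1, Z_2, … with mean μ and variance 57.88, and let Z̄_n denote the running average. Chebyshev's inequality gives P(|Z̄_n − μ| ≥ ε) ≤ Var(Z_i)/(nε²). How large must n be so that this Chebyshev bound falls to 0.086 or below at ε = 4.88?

Require 57.88/(n·4.88²) ≤ 0.086, i.e. n ≥ 57.88/(0.086·4.88²) = 28.261.
The smallest integer n is 29.

29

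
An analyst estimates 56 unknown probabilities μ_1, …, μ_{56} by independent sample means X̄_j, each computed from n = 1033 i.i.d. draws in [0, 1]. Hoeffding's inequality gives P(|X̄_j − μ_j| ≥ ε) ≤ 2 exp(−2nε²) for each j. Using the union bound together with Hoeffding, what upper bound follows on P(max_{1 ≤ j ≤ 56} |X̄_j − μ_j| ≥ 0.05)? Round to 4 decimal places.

Per-experiment Hoeffding bound: 2·exp(−2·1033·0.05²) = 2·exp(−5.16500) = 0.011426.
Union bound over 56 events: 56·0.011426 = 0.63986.

0.6399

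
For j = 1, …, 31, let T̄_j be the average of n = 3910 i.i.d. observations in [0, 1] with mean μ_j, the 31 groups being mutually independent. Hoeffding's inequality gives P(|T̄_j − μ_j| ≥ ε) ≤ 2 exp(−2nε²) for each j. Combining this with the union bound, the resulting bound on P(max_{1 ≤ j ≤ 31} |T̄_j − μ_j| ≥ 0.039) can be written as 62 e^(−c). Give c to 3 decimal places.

11.894

Union bound over the 31 events: P(max_{1 ≤ j ≤ 31} |T̄_j − μ_j| ≥ 0.039) ≤ 31·2·exp(−2nε²) = 62 exp(−2·3910·0.039²).
So c = 2·3910·0.039² = 11.8942.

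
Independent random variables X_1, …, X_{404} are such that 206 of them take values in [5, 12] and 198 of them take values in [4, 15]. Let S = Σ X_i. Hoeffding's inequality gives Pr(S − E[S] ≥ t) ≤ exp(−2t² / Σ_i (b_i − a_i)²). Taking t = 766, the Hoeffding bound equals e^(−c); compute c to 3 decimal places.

Σ(b_i − a_i)² = 206·7² + 198·11² = 34052.
c = 2t² / 34052 = 2·766² / 34052 = 34.4624.

34.462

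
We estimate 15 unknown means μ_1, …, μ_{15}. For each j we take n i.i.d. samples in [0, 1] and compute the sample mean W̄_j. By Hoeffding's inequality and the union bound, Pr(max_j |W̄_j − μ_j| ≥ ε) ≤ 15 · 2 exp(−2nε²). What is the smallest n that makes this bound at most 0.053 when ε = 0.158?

Need 2·15·exp(−2nε²) ≤ 0.053, i.e. exp(−2nε²) ≤ 0.053/30.
So 2nε² ≥ ln(30/0.053) = 6.338661.
Hence n ≥ 6.338661/(2·0.158²) = 126.956.
The smallest integer n is 127.

127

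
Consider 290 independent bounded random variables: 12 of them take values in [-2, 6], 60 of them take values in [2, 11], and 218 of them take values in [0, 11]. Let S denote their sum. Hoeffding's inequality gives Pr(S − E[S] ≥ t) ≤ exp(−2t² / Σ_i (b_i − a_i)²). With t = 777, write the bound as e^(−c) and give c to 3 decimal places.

Σ(b_i − a_i)² = 12·8² + 60·9² + 218·11² = 32006.
c = 2t² / 32006 = 2·777² / 32006 = 37.7260.

37.726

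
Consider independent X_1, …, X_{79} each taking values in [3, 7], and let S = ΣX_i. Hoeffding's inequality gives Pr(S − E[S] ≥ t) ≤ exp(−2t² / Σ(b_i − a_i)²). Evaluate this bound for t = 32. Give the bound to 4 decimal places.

0.1978

Σ(b_i − a_i)² = 79·(4)² = 1264.
Exponent = 2·32²/1264 = 1.6203.
Bound = exp(−1.6203) = 0.19785.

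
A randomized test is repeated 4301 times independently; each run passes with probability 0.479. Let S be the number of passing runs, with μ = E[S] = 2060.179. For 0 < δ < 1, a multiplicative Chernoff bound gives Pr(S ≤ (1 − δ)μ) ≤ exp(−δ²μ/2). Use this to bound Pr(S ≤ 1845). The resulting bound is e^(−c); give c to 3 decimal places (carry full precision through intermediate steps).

11.237

Write 1845 = (1 − δ)μ, so δ = 1 − 1845/2060.179 = 0.1044467…
Then the exponent is δ²μ/2 = (μ − 1845)²/(2μ) = 11.237374.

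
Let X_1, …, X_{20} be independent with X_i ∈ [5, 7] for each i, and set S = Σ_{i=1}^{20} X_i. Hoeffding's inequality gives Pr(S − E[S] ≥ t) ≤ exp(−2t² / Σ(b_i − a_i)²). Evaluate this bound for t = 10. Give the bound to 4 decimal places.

0.0821

Σ(b_i − a_i)² = 20·(2)² = 80.
Exponent = 2·10²/80 = 2.5000.
Bound = exp(−2.5000) = 0.08208.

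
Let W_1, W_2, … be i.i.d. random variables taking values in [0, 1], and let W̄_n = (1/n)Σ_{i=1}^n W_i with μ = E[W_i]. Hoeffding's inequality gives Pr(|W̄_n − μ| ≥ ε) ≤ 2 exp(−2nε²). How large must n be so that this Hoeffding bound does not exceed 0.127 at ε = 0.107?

121

Require 2·exp(−2nε²) ≤ 0.127, i.e. 2nε² ≥ ln(2/0.127) = 2.756715.
So n ≥ 2.756715 / (2·0.107²) = 120.391.
The smallest integer n is 121.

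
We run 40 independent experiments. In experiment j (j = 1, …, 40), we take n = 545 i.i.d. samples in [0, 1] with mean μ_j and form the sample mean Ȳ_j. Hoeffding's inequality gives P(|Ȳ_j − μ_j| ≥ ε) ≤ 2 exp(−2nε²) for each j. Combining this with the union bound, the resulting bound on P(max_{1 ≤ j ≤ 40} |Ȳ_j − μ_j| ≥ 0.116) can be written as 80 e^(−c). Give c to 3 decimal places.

Union bound over the 40 events: P(max_{1 ≤ j ≤ 40} |Ȳ_j − μ_j| ≥ 0.116) ≤ 40·2·exp(−2nε²) = 80 exp(−2·545·0.116²).
So c = 2·545·0.116² = 14.6670.

14.667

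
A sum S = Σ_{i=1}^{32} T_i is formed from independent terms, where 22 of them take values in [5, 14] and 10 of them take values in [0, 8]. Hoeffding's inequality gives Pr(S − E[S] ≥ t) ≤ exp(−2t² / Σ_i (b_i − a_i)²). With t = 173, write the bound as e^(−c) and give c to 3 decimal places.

24.714

Σ(b_i − a_i)² = 22·9² + 10·8² = 2422.
c = 2t² / 2422 = 2·173² / 2422 = 24.7143.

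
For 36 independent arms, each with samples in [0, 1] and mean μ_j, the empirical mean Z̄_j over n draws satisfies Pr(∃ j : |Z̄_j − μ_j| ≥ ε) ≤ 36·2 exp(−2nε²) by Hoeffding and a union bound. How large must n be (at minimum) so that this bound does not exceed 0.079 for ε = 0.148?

156

Need 2·36·exp(−2nε²) ≤ 0.079, i.e. exp(−2nε²) ≤ 0.079/72.
So 2nε² ≥ ln(72/0.079) = 6.814974.
Hence n ≥ 6.814974/(2·0.148²) = 155.565.
The smallest integer n is 156.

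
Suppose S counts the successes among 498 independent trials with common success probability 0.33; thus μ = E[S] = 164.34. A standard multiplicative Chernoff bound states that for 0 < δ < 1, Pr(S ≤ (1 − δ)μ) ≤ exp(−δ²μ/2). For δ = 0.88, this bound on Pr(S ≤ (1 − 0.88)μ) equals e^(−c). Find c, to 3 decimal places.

c = δ²μ/2 = 0.88²·164.34/2 = 63.6324.

63.632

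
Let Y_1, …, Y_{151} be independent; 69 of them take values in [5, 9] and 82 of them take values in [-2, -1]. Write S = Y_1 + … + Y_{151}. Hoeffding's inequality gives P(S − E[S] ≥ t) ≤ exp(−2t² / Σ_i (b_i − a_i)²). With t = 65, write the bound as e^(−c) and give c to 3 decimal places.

Σ(b_i − a_i)² = 69·4² + 82·1² = 1186.
c = 2t² / 1186 = 2·65² / 1186 = 7.1248.

7.125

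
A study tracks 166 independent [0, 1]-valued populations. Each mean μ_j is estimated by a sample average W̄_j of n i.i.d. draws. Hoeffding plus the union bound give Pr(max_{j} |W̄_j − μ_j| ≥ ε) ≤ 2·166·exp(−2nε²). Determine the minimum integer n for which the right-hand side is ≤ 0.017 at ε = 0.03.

5489

Need 2·166·exp(−2nε²) ≤ 0.017, i.e. exp(−2nε²) ≤ 0.017/332.
So 2nε² ≥ ln(332/0.017) = 9.879677.
Hence n ≥ 9.879677/(2·0.03²) = 5488.709.
The smallest integer n is 5489.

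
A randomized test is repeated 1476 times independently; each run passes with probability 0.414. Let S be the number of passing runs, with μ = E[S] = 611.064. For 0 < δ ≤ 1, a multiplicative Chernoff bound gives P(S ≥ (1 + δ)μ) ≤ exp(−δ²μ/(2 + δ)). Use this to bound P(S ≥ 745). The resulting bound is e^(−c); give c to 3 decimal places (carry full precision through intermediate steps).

13.229

Write 745 = (1 + δ)μ, so δ = 745/611.064 − 1 = 0.2191849…
Then the exponent is δ²μ/(2 + δ) = (745 − μ)² / (μ·(2 + δ)) = 13.228618.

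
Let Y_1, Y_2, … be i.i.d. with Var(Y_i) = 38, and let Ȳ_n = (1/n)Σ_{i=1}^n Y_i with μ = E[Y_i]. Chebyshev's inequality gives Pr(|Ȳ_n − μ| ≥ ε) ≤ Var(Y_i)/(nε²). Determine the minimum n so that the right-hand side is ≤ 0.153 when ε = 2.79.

Require 38/(n·2.79²) ≤ 0.153, i.e. n ≥ 38/(0.153·2.79²) = 31.907.
The smallest integer n is 32.

32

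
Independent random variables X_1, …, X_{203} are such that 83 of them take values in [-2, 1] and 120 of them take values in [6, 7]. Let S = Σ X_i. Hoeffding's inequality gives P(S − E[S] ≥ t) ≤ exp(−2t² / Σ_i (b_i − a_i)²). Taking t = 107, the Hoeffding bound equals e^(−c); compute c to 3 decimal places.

Σ(b_i − a_i)² = 83·3² + 120·1² = 867.
c = 2t² / 867 = 2·107² / 867 = 26.4106.

26.411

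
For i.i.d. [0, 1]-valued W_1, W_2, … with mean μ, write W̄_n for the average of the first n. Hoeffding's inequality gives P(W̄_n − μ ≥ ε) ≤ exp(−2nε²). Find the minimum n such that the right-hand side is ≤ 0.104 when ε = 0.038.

784

Require exp(−2nε²) ≤ 0.104, i.e. 2nε² ≥ ln(1/0.104) = 2.263364.
So n ≥ 2.263364 / (2·0.038²) = 783.713.
The smallest integer n is 784.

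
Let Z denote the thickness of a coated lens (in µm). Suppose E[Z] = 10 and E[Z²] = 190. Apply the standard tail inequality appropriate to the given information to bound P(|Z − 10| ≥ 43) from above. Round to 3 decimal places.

The first two moments determine the variance, so Chebyshev's inequality is the sharpest standard bound available.
Var(Z) = E[Z²] − (E[Z])² = 190 − 100 = 90.
Chebyshev's inequality: P(|Z − μ| ≥ t) ≤ Var(Z)/t² = 90/1849 = 0.0487.

0.049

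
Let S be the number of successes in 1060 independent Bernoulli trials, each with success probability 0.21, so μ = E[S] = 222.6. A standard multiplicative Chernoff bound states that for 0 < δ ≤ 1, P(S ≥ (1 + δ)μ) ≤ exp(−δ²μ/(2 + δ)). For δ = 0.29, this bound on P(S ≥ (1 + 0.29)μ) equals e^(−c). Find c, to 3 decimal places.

c = δ²μ/(2 + δ) = 0.29²·222.6/(2 + 0.29) = 8.1750.

8.175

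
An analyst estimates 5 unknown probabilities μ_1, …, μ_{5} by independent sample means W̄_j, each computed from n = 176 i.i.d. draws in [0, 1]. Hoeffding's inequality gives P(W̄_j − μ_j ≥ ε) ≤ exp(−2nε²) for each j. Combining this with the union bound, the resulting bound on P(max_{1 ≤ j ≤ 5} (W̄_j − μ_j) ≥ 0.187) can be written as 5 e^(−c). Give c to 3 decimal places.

12.309

Union bound over the 5 events: P(max_{1 ≤ j ≤ 5} (W̄_j − μ_j) ≥ 0.187) ≤ 5·exp(−2nε²) = 5 exp(−2·176·0.187²).
So c = 2·176·0.187² = 12.3091.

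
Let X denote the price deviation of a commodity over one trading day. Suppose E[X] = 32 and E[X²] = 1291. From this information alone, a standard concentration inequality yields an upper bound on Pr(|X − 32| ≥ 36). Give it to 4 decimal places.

0.2060

The first two moments determine the variance, so Chebyshev's inequality is the sharpest standard bound available.
Var(X) = E[X²] − (E[X])² = 1291 − 1024 = 267.
Chebyshev's inequality: Pr(|X − μ| ≥ t) ≤ Var(X)/t² = 267/1296 = 0.2060.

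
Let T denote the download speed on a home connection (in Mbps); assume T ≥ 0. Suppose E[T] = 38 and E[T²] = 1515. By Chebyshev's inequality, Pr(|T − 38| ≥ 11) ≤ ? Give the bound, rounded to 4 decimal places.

0.5868

Var(T) = E[T²] − (E[T])² = 1515 − 1444 = 71.
Chebyshev's inequality: Pr(|T − μ| ≥ t) ≤ Var(T)/t² = 71/121 = 0.5868.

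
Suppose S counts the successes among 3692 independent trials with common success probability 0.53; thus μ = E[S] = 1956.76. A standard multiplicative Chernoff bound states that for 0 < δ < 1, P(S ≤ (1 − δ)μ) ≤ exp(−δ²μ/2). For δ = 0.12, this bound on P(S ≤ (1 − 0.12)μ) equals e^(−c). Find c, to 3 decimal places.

14.089

c = δ²μ/2 = 0.12²·1956.76/2 = 14.0887.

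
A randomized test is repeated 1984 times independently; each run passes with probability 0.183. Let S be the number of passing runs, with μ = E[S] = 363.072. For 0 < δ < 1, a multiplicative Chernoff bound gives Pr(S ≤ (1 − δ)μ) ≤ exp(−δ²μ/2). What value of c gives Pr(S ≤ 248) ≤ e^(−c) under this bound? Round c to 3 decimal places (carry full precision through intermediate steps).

18.235

Write 248 = (1 − δ)μ, so δ = 1 − 248/363.072 = 0.3169399…
Then the exponent is δ²μ/2 = (μ − 248)²/(2μ) = 18.235454.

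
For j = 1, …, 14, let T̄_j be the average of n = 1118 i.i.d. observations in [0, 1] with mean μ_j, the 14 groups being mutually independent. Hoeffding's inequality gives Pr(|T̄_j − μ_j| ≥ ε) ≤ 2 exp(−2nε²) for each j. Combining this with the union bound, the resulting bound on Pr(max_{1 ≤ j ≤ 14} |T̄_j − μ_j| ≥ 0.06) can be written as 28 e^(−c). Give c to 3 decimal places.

8.050

Union bound over the 14 events: Pr(max_{1 ≤ j ≤ 14} |T̄_j − μ_j| ≥ 0.06) ≤ 14·2·exp(−2nε²) = 28 exp(−2·1118·0.06²).
So c = 2·1118·0.06² = 8.0496.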